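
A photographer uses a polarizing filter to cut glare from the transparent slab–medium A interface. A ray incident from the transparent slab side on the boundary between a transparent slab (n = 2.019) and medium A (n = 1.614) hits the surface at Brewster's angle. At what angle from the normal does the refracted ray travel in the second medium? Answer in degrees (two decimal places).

θ_t ≈ 51.36°

tan θ_B = n₂/n₁ = 1.614/2.019 = 0.7994, so θ_B = 38.64°.
The refracted ray is perpendicular to the reflected ray, so θ_t = 90° − θ_B = 51.36°.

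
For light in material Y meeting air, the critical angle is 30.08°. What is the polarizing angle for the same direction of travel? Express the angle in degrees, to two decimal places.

θ_B ≈ 26.62°

sin θ_c = n₂/n₁, so n₂/n₁ = sin 30.08° = 0.5012.
Brewster: tan θ_B = n₂/n₁ = 0.5012.
θ_B = arctan(0.5012) = 26.62°.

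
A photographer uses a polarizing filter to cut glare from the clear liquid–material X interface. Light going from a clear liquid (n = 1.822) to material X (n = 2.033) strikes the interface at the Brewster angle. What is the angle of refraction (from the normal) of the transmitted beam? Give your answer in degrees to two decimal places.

θ_t ≈ 41.87°

tan θ_B = n₂/n₁ = 2.033/1.822 = 1.1158, so θ_B = 48.13°.
The refracted ray is perpendicular to the reflected ray, so θ_t = 90° − θ_B = 41.87°.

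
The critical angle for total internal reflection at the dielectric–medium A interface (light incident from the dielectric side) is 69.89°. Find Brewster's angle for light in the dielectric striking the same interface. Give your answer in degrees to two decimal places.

At the critical angle sin θ_c = n₂/n₁, giving n₂/n₁ = sin 69.89° = 0.9390.
Then tan θ_B = n₂/n₁ = 0.9390, so θ_B = arctan 0.9390 = 43.20°.

θ_B ≈ 43.20°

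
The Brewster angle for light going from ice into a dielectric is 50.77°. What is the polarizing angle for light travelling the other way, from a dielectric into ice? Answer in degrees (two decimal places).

θ_B' ≈ 39.23°

Reversing the direction swaps n₁ and n₂, so tan θ_B' = 1/tan θ_B and θ_B' = 90° − θ_B.
Hence θ_B' = 90° − 50.77° = 39.23°.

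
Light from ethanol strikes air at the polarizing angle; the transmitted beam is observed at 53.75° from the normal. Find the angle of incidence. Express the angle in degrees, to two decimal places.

Brewster's condition makes the reflected and refracted beams perpendicular: θ_B + θ_t = 90°.
θ_B = 90° − 53.75° = 36.25°.

θ_B ≈ 36.25°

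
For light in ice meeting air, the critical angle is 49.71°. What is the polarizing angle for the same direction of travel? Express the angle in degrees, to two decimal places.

sin θ_c = n₂/n₁, so n₂/n₁ = sin 49.71° = 0.7628.
Brewster: tan θ_B = n₂/n₁ = 0.7628.
θ_B = arctan(0.7628) = 37.34°.

θ_B ≈ 37.34°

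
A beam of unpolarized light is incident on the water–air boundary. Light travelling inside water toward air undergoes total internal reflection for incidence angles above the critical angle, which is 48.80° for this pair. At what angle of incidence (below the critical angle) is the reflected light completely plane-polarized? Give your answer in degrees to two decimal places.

sin θ_c = n₂/n₁, so n₂/n₁ = sin 48.80° = 0.7524.
Brewster: tan θ_B = n₂/n₁ = 0.7524.
θ_B = arctan(0.7524) = 36.96°.

θ_B ≈ 36.96°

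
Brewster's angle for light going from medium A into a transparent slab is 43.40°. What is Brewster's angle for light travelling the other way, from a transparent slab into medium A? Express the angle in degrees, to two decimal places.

θ_B' ≈ 46.60°

tan θ_B' = n₁/n₂ = 1/tan θ_B, so θ_B' = 90° − θ_B.
θ_B' = 90° − 43.40° = 46.60°.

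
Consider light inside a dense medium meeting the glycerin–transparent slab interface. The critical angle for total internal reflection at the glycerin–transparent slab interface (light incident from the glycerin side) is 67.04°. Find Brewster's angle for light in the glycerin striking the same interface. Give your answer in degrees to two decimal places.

θ_B ≈ 42.64°

At the critical angle sin θ_c = n₂/n₁, giving n₂/n₁ = sin 67.04° = 0.9208.
Then tan θ_B = n₂/n₁ = 0.9208, so θ_B = arctan 0.9208 = 42.64°.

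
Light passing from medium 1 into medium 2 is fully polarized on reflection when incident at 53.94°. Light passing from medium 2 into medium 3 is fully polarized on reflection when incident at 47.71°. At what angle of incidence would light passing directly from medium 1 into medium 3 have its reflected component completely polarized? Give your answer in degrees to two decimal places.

θ_B ≈ 56.48°

tan θ_B(1→2) = n₂/n₁ = tan 53.94° = 1.3734.
tan θ_B(2→3) = n₃/n₂ = tan 47.71° = 1.0994.
n₃/n₁ = 1.5098. Then tan θ_B(1→3) = n₃/n₁, so θ_B(1→3) = arctan(1.5098) = 56.48°.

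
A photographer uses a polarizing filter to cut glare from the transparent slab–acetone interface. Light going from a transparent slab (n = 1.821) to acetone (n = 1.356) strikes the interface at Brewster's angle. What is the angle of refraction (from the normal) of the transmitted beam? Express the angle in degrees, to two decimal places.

θ_B = arctan(n₂/n₁) = arctan(1.356/1.821) = 36.67°.
The refracted ray is perpendicular to the reflected ray, so θ_t = 90° − θ_B = 53.33°.

θ_t ≈ 53.33°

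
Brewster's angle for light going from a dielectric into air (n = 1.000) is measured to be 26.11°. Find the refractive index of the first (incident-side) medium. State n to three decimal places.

n ≈ 2.040

Brewster's law: tan θ_B = n₂/n₁ (light incident in a dielectric, refracted into air).
n₁ = n₂ / tan θ_B = 1.000 / tan 26.11° = 2.040.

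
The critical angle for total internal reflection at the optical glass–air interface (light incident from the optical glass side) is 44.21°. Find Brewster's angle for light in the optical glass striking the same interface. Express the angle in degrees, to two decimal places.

n₂/n₁ = sin θ_c = sin 44.21° = 0.6973.
tan θ_B equals the same ratio, so θ_B = arctan(0.6973) = 34.89°.

θ_B ≈ 34.89°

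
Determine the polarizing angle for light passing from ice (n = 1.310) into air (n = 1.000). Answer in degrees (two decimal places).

θ_B ≈ 37.36°

tan θ_B = n₂/n₁ = 1.000/1.310 = 0.7634.
So θ_B = arctan 0.7634 = 37.36°.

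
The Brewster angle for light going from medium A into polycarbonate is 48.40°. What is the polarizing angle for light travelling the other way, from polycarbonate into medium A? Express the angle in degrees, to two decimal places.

tan θ_B' = n₁/n₂ = 1/tan θ_B, so θ_B' = 90° − θ_B.
θ_B' = 90° − 48.40° = 41.60°.

θ_B' ≈ 41.60°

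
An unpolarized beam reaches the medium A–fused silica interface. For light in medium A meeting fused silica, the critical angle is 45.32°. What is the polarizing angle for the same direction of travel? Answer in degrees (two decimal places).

At the critical angle sin θ_c = n₂/n₁, giving n₂/n₁ = sin 45.32° = 0.7110.
Then tan θ_B = n₂/n₁ = 0.7110, so θ_B = arctan 0.7110 = 35.41°.

θ_B ≈ 35.41°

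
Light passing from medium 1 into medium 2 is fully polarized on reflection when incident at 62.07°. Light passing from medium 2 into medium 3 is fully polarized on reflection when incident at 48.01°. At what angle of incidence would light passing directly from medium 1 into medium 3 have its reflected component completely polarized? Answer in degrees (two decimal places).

θ_B ≈ 64.49°

n₂/n₁ = tan 62.07° = 1.8863 and n₃/n₂ = tan 48.01° = 1.1110.
n₃/n₁ = 2.0957. Then tan θ_B(1→3) = n₃/n₁, so θ_B(1→3) = arctan(2.0957) = 64.49°.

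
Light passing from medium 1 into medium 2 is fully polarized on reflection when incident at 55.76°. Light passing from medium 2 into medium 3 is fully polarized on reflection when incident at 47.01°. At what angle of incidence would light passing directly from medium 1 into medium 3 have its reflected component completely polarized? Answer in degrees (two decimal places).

tan θ_B(1→2) = n₂/n₁ = tan 55.76° = 1.4692.
tan θ_B(2→3) = n₃/n₂ = tan 47.01° = 1.0727.
So n₃/n₁ = (n₂/n₁)(n₃/n₂) = 1.4692 × 1.0727 = 1.5761.
θ_B(1→3) = arctan(1.5761) = 57.61°.

θ_B ≈ 57.61°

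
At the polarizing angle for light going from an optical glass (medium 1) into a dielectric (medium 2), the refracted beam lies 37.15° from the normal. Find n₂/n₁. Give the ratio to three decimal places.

At Brewster incidence θ_B = 90° − θ_t = 90° − 37.15° = 52.85°.
tan θ_B = n₂/n₁, so n₂/n₁ = tan 52.85° = 1.320.

n₂/n₁ ≈ 1.320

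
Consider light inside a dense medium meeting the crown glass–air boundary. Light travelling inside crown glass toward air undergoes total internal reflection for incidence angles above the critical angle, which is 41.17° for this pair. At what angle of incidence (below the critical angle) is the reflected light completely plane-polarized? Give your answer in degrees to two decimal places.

sin θ_c = n₂/n₁, so n₂/n₁ = sin 41.17° = 0.6583.
Brewster: tan θ_B = n₂/n₁ = 0.6583.
θ_B = arctan(0.6583) = 33.36°.

θ_B ≈ 33.36°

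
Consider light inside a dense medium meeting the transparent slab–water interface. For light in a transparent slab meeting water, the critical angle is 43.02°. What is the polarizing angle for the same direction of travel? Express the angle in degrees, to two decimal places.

sin θ_c = n₂/n₁, so n₂/n₁ = sin 43.02° = 0.6823.
Brewster: tan θ_B = n₂/n₁ = 0.6823.
θ_B = arctan(0.6823) = 34.30°.

θ_B ≈ 34.30°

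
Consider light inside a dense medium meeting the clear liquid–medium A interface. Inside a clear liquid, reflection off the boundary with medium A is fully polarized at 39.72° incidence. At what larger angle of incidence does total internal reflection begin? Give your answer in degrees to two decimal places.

θ_c ≈ 56.18°

From Brewster, n₂/n₁ = tan θ_B = tan 39.72° = 0.8308.
Then sin θ_c = n₂/n₁ = 0.8308, so θ_c = arcsin 0.8308 = 56.18°.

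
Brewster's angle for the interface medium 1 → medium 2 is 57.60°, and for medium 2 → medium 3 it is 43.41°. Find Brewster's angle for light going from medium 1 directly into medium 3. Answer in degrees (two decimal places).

θ_B ≈ 56.14°

Each Brewster angle gives a ratio: n₂/n₁ = tan 57.60° = 1.5757, n₃/n₂ = tan 43.41° = 0.9460.
Multiplying, n₃/n₁ = 1.5757 × 0.9460 = 1.4906, and θ_B(1→3) = arctan 1.4906 = 56.14°.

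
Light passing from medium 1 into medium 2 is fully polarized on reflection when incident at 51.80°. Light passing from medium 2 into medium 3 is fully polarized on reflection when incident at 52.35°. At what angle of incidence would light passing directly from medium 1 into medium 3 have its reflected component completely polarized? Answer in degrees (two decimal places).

n₂/n₁ = tan 51.80° = 1.2708 and n₃/n₂ = tan 52.35° = 1.2962.
n₃/n₁ = 1.6472. Then tan θ_B(1→3) = n₃/n₁, so θ_B(1→3) = arctan(1.6472) = 58.74°.

θ_B ≈ 58.74°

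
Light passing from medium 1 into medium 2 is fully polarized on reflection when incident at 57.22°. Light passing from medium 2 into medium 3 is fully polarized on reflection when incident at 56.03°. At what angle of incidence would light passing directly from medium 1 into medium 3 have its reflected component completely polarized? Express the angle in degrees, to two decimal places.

Each Brewster angle gives a ratio: n₂/n₁ = tan 57.22° = 1.5529, n₃/n₂ = tan 56.03° = 1.4842.
Multiplying, n₃/n₁ = 1.5529 × 1.4842 = 2.3049, and θ_B(1→3) = arctan 2.3049 = 66.55°.

θ_B ≈ 66.55°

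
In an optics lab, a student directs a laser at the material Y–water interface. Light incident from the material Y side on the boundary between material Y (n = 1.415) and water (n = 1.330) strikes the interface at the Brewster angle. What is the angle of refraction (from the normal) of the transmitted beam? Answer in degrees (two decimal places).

θ_t ≈ 46.77°

tan θ_B = n₂/n₁ = 1.330/1.415 = 0.9399, so θ_B = 43.23°.
Since θ_B + θ_t = 90° at Brewster incidence, θ_t = 90° − 43.23° = 46.77°.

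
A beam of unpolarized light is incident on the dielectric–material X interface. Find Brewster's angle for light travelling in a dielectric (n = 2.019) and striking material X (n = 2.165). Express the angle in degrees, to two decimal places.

θ_B ≈ 47.00°

At Brewster's angle the reflected and refracted rays are perpendicular, which with Snell's law gives tan θ_B = n₂/n₁.
Brewster's condition: tan θ_B = n₂/n₁ = 2.165/2.019 = 1.0723.
So θ_B = arctan 1.0723 = 47.00°.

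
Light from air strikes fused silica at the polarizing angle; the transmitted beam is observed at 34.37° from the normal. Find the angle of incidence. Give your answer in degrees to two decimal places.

At Brewster's angle the reflected and refracted rays are perpendicular, so θ_B + θ_t = 90°.
θ_B = 90° − 34.37° = 55.63°.

θ_B ≈ 55.63°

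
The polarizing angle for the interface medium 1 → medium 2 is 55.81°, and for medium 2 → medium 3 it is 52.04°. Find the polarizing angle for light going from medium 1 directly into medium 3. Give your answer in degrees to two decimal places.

θ_B ≈ 62.08°

n₂/n₁ = tan 55.81° = 1.4720 and n₃/n₂ = tan 52.04° = 1.2818.
So n₃/n₁ = (n₂/n₁)(n₃/n₂) = 1.4720 × 1.2818 = 1.8868.
θ_B(1→3) = arctan(1.8868) = 62.08°.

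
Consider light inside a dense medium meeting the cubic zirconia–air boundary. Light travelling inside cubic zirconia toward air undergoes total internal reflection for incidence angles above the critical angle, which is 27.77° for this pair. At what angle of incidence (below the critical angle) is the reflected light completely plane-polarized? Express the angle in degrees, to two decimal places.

At the critical angle sin θ_c = n₂/n₁, giving n₂/n₁ = sin 27.77° = 0.4659.
Then tan θ_B = n₂/n₁ = 0.4659, so θ_B = arctan 0.4659 = 24.98°.

θ_B ≈ 24.98°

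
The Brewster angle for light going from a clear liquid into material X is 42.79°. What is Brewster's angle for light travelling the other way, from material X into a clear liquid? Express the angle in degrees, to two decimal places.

θ_B' ≈ 47.21°

tan θ_B' = n₁/n₂ = 1/tan θ_B, so θ_B' = 90° − θ_B.
θ_B' = 90° − 42.79° = 47.21°.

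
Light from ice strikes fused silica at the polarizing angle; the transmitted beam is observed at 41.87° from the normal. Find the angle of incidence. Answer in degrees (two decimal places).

At Brewster's angle the reflected and refracted rays are perpendicular, so θ_B + θ_t = 90°.
θ_B = 90° − 41.87° = 48.13°.

θ_B ≈ 48.13°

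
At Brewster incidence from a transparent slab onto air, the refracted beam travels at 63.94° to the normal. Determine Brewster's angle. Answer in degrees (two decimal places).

θ_B ≈ 26.06°

At Brewster's angle the reflected and refracted rays are perpendicular, so θ_B + θ_t = 90°.
So θ_B = 90° − θ_t = 90° − 63.94° = 26.06°.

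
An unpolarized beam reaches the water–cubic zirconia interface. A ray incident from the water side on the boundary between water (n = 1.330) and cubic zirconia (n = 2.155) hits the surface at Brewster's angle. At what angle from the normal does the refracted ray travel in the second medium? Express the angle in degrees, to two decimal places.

θ_t ≈ 31.68°

tan θ_B = n₂/n₁ = 2.155/1.330 = 1.6203, so θ_B = 58.32°.
The refracted ray is perpendicular to the reflected ray, so θ_t = 90° − θ_B = 31.68°.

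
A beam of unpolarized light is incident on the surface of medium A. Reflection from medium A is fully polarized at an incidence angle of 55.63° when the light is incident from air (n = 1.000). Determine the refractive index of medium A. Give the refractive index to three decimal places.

n ≈ 1.462

At the polarizing angle, tan θ_B = n₂/n₁ with n₁ on the incident side (air) and n₂ on the transmitted side (medium A).
n₂ = n₁ tan θ_B = 1.000 × tan 55.63° = 1.462.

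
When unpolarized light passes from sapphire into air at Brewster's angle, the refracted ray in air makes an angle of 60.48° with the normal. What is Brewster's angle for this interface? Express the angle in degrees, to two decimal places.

θ_B ≈ 29.52°

Brewster's condition makes the reflected and refracted beams perpendicular: θ_B + θ_t = 90°.
So θ_B = 90° − θ_t = 90° − 60.48° = 29.52°.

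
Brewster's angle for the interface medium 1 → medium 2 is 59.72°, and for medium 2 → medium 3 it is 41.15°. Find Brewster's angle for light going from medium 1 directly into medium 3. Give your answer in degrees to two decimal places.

θ_B ≈ 56.25°

Each Brewster angle gives a ratio: n₂/n₁ = tan 59.72° = 1.7127, n₃/n₂ = tan 41.15° = 0.8739.
n₃/n₁ = 1.4967. Then tan θ_B(1→3) = n₃/n₁, so θ_B(1→3) = arctan(1.4967) = 56.25°.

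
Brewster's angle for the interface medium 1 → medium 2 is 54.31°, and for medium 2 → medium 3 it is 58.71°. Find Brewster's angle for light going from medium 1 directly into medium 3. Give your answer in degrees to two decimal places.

θ_B ≈ 66.42°

Each Brewster angle gives a ratio: n₂/n₁ = tan 54.31° = 1.3922, n₃/n₂ = tan 58.71° = 1.6454.
n₃/n₁ = 2.2906. Then tan θ_B(1→3) = n₃/n₁, so θ_B(1→3) = arctan(2.2906) = 66.42°.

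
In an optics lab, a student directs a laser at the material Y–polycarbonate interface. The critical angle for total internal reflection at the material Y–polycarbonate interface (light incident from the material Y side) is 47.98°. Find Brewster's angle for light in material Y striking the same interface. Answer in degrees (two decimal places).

n₂/n₁ = sin θ_c = sin 47.98° = 0.7429.
tan θ_B equals the same ratio, so θ_B = arctan(0.7429) = 36.61°.

θ_B ≈ 36.61°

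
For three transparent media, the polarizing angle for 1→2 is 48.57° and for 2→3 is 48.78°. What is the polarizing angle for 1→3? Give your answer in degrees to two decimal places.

tan θ_B(1→2) = n₂/n₁ = tan 48.57° = 1.1331.
tan θ_B(2→3) = n₃/n₂ = tan 48.78° = 1.1415.
Multiplying, n₃/n₁ = 1.1331 × 1.1415 = 1.2934, and θ_B(1→3) = arctan 1.2934 = 52.29°.

θ_B ≈ 52.29°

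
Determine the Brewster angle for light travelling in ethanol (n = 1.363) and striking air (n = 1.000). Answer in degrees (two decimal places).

θ_B ≈ 36.27°

Here n₂/n₁ = 1.000/1.363 = 0.7337, and Brewster's law gives tan θ_B = n₂/n₁.
So θ_B = arctan 0.7337 = 36.27°.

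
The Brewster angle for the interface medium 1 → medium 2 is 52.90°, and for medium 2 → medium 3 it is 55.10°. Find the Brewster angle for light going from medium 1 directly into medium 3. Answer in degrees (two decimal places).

n₂/n₁ = tan 52.90° = 1.3222 and n₃/n₂ = tan 55.10° = 1.4335.
n₃/n₁ = 1.8954. Then tan θ_B(1→3) = n₃/n₁, so θ_B(1→3) = arctan(1.8954) = 62.18°.

θ_B ≈ 62.18°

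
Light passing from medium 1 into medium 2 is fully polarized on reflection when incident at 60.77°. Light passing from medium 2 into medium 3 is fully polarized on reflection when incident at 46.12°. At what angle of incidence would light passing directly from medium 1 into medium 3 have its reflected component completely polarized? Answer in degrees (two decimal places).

θ_B ≈ 61.71°

tan θ_B(1→2) = n₂/n₁ = tan 60.77° = 1.7871.
tan θ_B(2→3) = n₃/n₂ = tan 46.12° = 1.0399.
Multiplying, n₃/n₁ = 1.7871 × 1.0399 = 1.8584, and θ_B(1→3) = arctan 1.8584 = 61.71°.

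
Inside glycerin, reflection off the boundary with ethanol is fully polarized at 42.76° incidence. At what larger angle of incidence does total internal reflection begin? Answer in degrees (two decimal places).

θ_c ≈ 67.63°

From Brewster, n₂/n₁ = tan θ_B = tan 42.76° = 0.9247.
Then sin θ_c = n₂/n₁ = 0.9247, so θ_c = arcsin 0.9247 = 67.63°.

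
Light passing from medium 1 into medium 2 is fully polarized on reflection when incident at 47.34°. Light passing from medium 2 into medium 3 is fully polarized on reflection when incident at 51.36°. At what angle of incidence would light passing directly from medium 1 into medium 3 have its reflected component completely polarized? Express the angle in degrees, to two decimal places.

n₂/n₁ = tan 47.34° = 1.0852 and n₃/n₂ = tan 51.36° = 1.2509.
Multiplying, n₃/n₁ = 1.0852 × 1.2509 = 1.3575, and θ_B(1→3) = arctan 1.3575 = 53.62°.

θ_B ≈ 53.62°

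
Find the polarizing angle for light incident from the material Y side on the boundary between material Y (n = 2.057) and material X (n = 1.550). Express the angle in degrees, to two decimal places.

θ_B ≈ 37.00°

The reflected p-component vanishes when tan θ_B = n₂/n₁.
Here n₂/n₁ = 1.550/2.057 = 0.7535, and Brewster's law gives tan θ_B = n₂/n₁. Taking the arctangent, θ_B = 37.00°.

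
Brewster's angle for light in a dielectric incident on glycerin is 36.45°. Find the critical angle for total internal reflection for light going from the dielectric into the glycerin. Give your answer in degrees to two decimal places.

n₂/n₁ = tan 36.45° = 0.7386; the critical angle satisfies sin θ_c = n₂/n₁.
θ_c = arcsin(0.7386) = 47.61°.

θ_c ≈ 47.61°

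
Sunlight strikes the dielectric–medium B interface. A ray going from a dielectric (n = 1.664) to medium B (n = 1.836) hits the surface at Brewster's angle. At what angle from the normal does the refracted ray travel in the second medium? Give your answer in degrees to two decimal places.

θ_t ≈ 42.19°

tan θ_B = n₂/n₁ = 1.836/1.664 = 1.1034, so θ_B = 47.81°.
At Brewster's angle the reflected and refracted rays are perpendicular, so θ_t = 90° − θ_B = 90° − 47.81° = 42.19°.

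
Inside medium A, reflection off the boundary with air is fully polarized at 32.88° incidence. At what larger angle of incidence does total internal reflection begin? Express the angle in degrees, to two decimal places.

tan θ_B = n₂/n₁ = tan 32.88° = 0.6464.
Total internal reflection: sin θ_c = n₂/n₁ = 0.6464.
θ_c = arcsin(0.6464) = 40.27°.

θ_c ≈ 40.27°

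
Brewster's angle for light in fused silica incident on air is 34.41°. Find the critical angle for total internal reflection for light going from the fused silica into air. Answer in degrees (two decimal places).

From Brewster, n₂/n₁ = tan θ_B = tan 34.41° = 0.6850.
Then sin θ_c = n₂/n₁ = 0.6850, so θ_c = arcsin 0.6850 = 43.23°.

θ_c ≈ 43.23°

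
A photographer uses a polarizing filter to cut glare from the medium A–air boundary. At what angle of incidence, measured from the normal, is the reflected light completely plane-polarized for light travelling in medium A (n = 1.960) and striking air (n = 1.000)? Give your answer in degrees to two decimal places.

Brewster's condition: tan θ_B = n₂/n₁ = 1.000/1.960 = 0.5102. Taking the arctangent, θ_B = 27.03°.

θ_B ≈ 27.03°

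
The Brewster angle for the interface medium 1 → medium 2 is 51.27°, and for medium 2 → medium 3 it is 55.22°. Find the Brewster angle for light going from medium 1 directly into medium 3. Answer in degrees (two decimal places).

Each Brewster angle gives a ratio: n₂/n₁ = tan 51.27° = 1.2469, n₃/n₂ = tan 55.22° = 1.4399.
Multiplying, n₃/n₁ = 1.2469 × 1.4399 = 1.7953, and θ_B(1→3) = arctan 1.7953 = 60.88°.

θ_B ≈ 60.88°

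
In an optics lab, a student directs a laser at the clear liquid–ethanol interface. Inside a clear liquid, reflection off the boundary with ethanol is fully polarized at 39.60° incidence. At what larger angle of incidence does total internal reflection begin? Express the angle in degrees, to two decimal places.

θ_c ≈ 55.82°

From Brewster, n₂/n₁ = tan θ_B = tan 39.60° = 0.8273.
Then sin θ_c = n₂/n₁ = 0.8273, so θ_c = arcsin 0.8273 = 55.82°.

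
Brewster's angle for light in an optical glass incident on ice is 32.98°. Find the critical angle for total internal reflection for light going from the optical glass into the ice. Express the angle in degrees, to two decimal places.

tan θ_B = n₂/n₁ = tan 32.98° = 0.6489.
Total internal reflection: sin θ_c = n₂/n₁ = 0.6489.
θ_c = arcsin(0.6489) = 40.46°.

θ_c ≈ 40.46°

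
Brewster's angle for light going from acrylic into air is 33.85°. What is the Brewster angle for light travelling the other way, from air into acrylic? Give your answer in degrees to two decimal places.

θ_B' ≈ 56.15°

The two Brewster angles are complementary: θ_B' = 90° − θ_B = 90° − 33.85° = 56.15°.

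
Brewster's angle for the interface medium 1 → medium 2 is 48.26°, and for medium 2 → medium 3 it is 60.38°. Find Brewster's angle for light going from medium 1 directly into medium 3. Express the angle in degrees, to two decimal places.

θ_B ≈ 63.10°

n₂/n₁ = tan 48.26° = 1.1208 and n₃/n₂ = tan 60.38° = 1.7589.
Multiplying, n₃/n₁ = 1.1208 × 1.7589 = 1.9714, and θ_B(1→3) = arctan 1.9714 = 63.10°.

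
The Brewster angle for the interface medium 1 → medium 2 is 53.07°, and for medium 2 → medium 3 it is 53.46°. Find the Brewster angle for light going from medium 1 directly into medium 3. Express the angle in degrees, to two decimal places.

θ_B ≈ 60.88°

tan θ_B(1→2) = n₂/n₁ = tan 53.07° = 1.3304.
tan θ_B(2→3) = n₃/n₂ = tan 53.46° = 1.3495.
Multiplying, n₃/n₁ = 1.3304 × 1.3495 = 1.7953, and θ_B(1→3) = arctan 1.7953 = 60.88°.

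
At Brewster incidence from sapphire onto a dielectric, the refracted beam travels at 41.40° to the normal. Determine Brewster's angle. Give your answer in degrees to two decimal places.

θ_B ≈ 48.60°

Since the reflected and refracted rays are at right angles at the polarizing angle, θ_B + θ_t = 90°.
θ_B = 90° − 41.40° = 48.60°.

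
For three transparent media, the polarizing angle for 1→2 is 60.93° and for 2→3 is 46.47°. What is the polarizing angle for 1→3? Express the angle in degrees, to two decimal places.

θ_B ≈ 62.16°

tan θ_B(1→2) = n₂/n₁ = tan 60.93° = 1.7989.
tan θ_B(2→3) = n₃/n₂ = tan 46.47° = 1.0527.
Multiplying, n₃/n₁ = 1.7989 × 1.0527 = 1.8936, and θ_B(1→3) = arctan 1.8936 = 62.16°.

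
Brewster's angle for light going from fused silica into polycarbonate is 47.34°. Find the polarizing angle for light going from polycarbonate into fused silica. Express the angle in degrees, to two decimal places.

The two Brewster angles are complementary: θ_B' = 90° − θ_B = 90° − 47.34° = 42.66°.

θ_B' ≈ 42.66°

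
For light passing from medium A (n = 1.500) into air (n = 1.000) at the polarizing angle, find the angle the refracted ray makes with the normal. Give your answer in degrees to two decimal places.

First find Brewster's angle: tan θ_B = 1.000/1.500 = 0.6667, giving θ_B = 33.69°.
Since θ_B + θ_t = 90° at Brewster incidence, θ_t = 90° − 33.69° = 56.31°.

θ_t ≈ 56.31°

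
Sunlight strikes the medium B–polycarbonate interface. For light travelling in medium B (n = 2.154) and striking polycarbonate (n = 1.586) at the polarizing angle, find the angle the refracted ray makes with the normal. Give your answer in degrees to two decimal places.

θ_t ≈ 53.64°

tan θ_B = n₂/n₁ = 1.586/2.154 = 0.7363, so θ_B = 36.36°.
Since θ_B + θ_t = 90° at Brewster incidence, θ_t = 90° − 36.36° = 53.64°.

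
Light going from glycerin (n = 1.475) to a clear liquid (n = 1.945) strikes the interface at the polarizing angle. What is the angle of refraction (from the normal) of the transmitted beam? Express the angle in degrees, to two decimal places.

First find Brewster's angle: tan θ_B = 1.945/1.475 = 1.3186, giving θ_B = 52.82°.
At Brewster's angle the reflected and refracted rays are perpendicular, so θ_t = 90° − θ_B = 90° − 52.82° = 37.18°.

θ_t ≈ 37.18°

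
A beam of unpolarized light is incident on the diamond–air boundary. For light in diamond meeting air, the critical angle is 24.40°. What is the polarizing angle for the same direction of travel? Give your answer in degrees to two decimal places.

n₂/n₁ = sin θ_c = sin 24.40° = 0.4131.
tan θ_B equals the same ratio, so θ_B = arctan(0.4131) = 22.45°.

θ_B ≈ 22.45°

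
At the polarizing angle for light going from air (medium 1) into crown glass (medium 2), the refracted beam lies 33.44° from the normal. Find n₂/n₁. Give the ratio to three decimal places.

n₂/n₁ ≈ 1.514

θ_B + θ_t = 90°, so θ_B = 90° − 33.44° = 56.56°.
tan θ_B = n₂/n₁, so n₂/n₁ = tan 56.56° = 1.514.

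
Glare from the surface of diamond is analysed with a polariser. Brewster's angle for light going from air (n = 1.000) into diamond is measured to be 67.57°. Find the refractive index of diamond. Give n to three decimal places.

Brewster's law: tan θ_B = n₂/n₁ (light incident in air, refracted into diamond).
n₂ = n₁ tan θ_B = 1.000 × tan 67.57° = 2.423.

n ≈ 2.423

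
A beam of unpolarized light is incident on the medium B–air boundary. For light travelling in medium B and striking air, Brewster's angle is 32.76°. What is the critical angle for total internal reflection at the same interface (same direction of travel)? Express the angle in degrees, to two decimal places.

θ_c ≈ 40.05°

n₂/n₁ = tan 32.76° = 0.6435; the critical angle satisfies sin θ_c = n₂/n₁.
θ_c = arcsin(0.6435) = 40.05°.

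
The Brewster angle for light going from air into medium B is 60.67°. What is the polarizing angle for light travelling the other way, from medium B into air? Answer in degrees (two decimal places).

Reversing the direction swaps n₁ and n₂, so tan θ_B' = 1/tan θ_B and θ_B' = 90° − θ_B.
Hence θ_B' = 90° − 60.67° = 29.33°.

θ_B' ≈ 29.33°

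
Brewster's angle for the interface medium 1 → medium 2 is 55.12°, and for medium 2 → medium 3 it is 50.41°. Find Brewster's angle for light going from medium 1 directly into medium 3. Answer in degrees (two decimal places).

n₂/n₁ = tan 55.12° = 1.4345 and n₃/n₂ = tan 50.41° = 1.2092.
n₃/n₁ = 1.7347. Then tan θ_B(1→3) = n₃/n₁, so θ_B(1→3) = arctan(1.7347) = 60.04°.

θ_B ≈ 60.04°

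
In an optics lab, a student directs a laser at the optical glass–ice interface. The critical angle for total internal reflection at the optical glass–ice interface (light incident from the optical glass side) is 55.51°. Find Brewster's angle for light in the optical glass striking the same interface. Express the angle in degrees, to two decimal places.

sin θ_c = n₂/n₁, so n₂/n₁ = sin 55.51° = 0.8242.
Brewster: tan θ_B = n₂/n₁ = 0.8242.
θ_B = arctan(0.8242) = 39.50°.

θ_B ≈ 39.50°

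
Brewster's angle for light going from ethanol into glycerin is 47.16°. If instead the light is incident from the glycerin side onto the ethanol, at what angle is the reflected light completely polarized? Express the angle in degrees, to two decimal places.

Reversing the direction swaps n₁ and n₂, so tan θ_B' = 1/tan θ_B and θ_B' = 90° − θ_B.
Hence θ_B' = 90° − 47.16° = 42.84°.

θ_B' ≈ 42.84°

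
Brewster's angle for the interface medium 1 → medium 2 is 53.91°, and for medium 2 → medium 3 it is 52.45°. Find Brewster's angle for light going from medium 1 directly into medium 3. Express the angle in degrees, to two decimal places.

tan θ_B(1→2) = n₂/n₁ = tan 53.91° = 1.3718.
tan θ_B(2→3) = n₃/n₂ = tan 52.45° = 1.3009.
Multiplying, n₃/n₁ = 1.3718 × 1.3009 = 1.7846, and θ_B(1→3) = arctan 1.7846 = 60.74°.

θ_B ≈ 60.74°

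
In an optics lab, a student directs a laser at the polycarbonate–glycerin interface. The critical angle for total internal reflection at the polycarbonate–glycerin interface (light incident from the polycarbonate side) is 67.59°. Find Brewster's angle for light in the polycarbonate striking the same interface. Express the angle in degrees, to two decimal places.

θ_B ≈ 42.75°

n₂/n₁ = sin θ_c = sin 67.59° = 0.9245.
tan θ_B equals the same ratio, so θ_B = arctan(0.9245) = 42.75°.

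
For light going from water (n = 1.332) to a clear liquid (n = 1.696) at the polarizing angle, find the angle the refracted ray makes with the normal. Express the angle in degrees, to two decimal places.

First find Brewster's angle: tan θ_B = 1.696/1.332 = 1.2733, giving θ_B = 51.85°.
The refracted ray is perpendicular to the reflected ray, so θ_t = 90° − θ_B = 38.15°.

θ_t ≈ 38.15°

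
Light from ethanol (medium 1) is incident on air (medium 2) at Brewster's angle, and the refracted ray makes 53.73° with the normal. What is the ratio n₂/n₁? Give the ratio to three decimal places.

θ_B + θ_t = 90°, so θ_B = 90° − 53.73° = 36.27°.
tan θ_B = n₂/n₁, so n₂/n₁ = tan 36.27° = 0.734.

n₂/n₁ ≈ 0.734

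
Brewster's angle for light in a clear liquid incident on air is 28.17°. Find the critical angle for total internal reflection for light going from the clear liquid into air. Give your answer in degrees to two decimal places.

n₂/n₁ = tan 28.17° = 0.5355; the critical angle satisfies sin θ_c = n₂/n₁.
θ_c = arcsin(0.5355) = 32.38°.

θ_c ≈ 32.38°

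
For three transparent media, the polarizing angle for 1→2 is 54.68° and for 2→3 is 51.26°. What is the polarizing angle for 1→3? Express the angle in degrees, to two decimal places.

θ_B ≈ 60.38°

tan θ_B(1→2) = n₂/n₁ = tan 54.68° = 1.4113.
tan θ_B(2→3) = n₃/n₂ = tan 51.26° = 1.2464.
Multiplying, n₃/n₁ = 1.4113 × 1.2464 = 1.7591, and θ_B(1→3) = arctan 1.7591 = 60.38°.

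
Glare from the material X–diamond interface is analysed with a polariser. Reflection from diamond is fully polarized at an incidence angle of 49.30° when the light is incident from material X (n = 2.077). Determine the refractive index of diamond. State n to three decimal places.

Full polarization of the reflected beam means tan θ_B = n₂/n₁, where n₁ is the incident medium (material X).
n₂ = n₁ tan θ_B = 2.077 × tan 49.30° = 2.415.

n ≈ 2.415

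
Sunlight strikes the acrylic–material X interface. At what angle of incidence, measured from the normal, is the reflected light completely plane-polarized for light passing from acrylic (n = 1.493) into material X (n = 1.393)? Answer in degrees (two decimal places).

θ_B ≈ 43.02°

At Brewster's angle the reflected and refracted rays are perpendicular, which with Snell's law gives tan θ_B = n₂/n₁.
Brewster's condition: tan θ_B = n₂/n₁ = 1.393/1.493 = 0.9330.
So θ_B = arctan 0.9330 = 43.02°.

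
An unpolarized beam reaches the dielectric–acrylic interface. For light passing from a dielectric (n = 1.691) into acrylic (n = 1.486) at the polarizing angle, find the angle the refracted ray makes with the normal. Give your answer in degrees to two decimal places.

θ_t ≈ 48.69°

θ_B = arctan(n₂/n₁) = arctan(1.486/1.691) = 41.31°.
The refracted ray is perpendicular to the reflected ray, so θ_t = 90° − θ_B = 48.69°.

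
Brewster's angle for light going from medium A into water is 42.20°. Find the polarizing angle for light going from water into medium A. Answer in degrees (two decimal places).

Reversing the direction swaps n₁ and n₂, so tan θ_B' = 1/tan θ_B and θ_B' = 90° − θ_B.
Hence θ_B' = 90° − 42.20° = 47.80°.

θ_B' ≈ 47.80°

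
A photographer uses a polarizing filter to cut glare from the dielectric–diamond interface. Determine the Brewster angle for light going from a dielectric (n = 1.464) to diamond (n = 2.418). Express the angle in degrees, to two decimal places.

tan θ_B = n₂/n₁ = 2.418/1.464 = 1.6516. Taking the arctangent, θ_B = 58.81°.

θ_B ≈ 58.81°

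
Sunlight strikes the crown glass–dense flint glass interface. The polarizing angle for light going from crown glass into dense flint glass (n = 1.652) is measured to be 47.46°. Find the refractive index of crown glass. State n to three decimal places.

Brewster's law: tan θ_B = n₂/n₁ (light incident in crown glass, refracted into dense flint glass).
n₁ = n₂ / tan θ_B = 1.652 / tan 47.46° = 1.516.

n ≈ 1.516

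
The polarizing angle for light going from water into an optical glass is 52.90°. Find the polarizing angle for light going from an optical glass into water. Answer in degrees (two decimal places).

Reversing the direction swaps n₁ and n₂, so tan θ_B' = 1/tan θ_B and θ_B' = 90° − θ_B.
Hence θ_B' = 90° − 52.90° = 37.10°.

θ_B' ≈ 37.10°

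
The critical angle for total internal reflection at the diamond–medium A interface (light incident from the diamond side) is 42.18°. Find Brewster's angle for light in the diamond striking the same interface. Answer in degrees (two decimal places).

sin θ_c = n₂/n₁, so n₂/n₁ = sin 42.18° = 0.6715.
Brewster: tan θ_B = n₂/n₁ = 0.6715.
θ_B = arctan(0.6715) = 33.88°.

θ_B ≈ 33.88°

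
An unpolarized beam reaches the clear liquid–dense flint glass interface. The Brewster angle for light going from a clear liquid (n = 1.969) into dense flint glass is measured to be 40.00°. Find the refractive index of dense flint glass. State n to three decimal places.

Brewster's law: tan θ_B = n₂/n₁ (light incident in a clear liquid, refracted into dense flint glass).
n₂ = n₁ tan θ_B = 1.969 × tan 40.00° = 1.652.

n ≈ 1.652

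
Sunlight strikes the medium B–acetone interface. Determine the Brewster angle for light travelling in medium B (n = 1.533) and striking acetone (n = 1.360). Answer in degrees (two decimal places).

The reflected p-component vanishes when tan θ_B = n₂/n₁.
tan θ_B = n₂/n₁ = 1.360/1.533 = 0.8871. Taking the arctangent, θ_B = 41.58°.

θ_B ≈ 41.58°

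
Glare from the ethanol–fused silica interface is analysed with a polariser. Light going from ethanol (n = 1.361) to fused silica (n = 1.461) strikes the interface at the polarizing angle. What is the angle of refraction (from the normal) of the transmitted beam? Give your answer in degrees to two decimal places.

θ_B = arctan(n₂/n₁) = arctan(1.461/1.361) = 47.03°.
At Brewster's angle the reflected and refracted rays are perpendicular, so θ_t = 90° − θ_B = 90° − 47.03° = 42.97°.

θ_t ≈ 42.97°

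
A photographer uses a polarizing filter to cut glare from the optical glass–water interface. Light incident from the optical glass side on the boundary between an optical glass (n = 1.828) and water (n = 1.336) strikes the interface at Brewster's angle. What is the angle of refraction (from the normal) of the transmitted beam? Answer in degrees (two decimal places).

First find Brewster's angle: tan θ_B = 1.336/1.828 = 0.7309, giving θ_B = 36.16°.
Since θ_B + θ_t = 90° at Brewster incidence, θ_t = 90° − 36.16° = 53.84°.

θ_t ≈ 53.84°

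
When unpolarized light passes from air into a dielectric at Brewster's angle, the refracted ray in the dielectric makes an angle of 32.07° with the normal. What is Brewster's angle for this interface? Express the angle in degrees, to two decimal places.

θ_B ≈ 57.93°

At Brewster's angle the reflected and refracted rays are perpendicular, so θ_B + θ_t = 90°.
θ_B = 90° − 32.07° = 57.93°.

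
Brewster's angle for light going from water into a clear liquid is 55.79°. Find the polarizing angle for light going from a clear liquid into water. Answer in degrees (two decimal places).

The two Brewster angles are complementary: θ_B' = 90° − θ_B = 90° − 55.79° = 34.21°.

θ_B' ≈ 34.21°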